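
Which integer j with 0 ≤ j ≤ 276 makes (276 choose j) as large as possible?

138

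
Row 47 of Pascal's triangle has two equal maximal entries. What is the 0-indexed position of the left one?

23

For odd n = 47, C(47,k) peaks at k = (n−1)/2 and (n+1)/2; the lesser is 23.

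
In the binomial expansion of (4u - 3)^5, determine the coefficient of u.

1620

The general term is C(5,j)·(4u)^j·(-3)^(5-j); the u^1 term has j = 1.
C(5,1) = 5.
Coefficient = C(5,1) · 4^1 · (-3)^4 = 5 · 4 · 81 = 1620.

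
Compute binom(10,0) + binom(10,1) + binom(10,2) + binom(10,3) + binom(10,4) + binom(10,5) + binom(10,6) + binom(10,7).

968

1 + 10 + 45 + 120 + 210 + 252 + 210 + 120 = 968.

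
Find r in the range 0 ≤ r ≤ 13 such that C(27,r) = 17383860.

12

C(27,r) increases on 0 ≤ r ≤ 13. C(27,11) = 13037895 and C(27,12) = 17383860, so r = 12.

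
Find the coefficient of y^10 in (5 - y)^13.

35750

The general term is C(13,j)·(5)^j·(-y)^(13-j); the y^10 term has j = 3.
C(13,3) = 286.
Coefficient = C(13,3) · 5^3 = 286 · 125 = 35750.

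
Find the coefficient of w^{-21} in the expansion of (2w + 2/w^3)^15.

164003840

General term: C(15,j)·(2w)^j·(2/w^3)^(15-j), with w-exponent 1j − 3(15−j) = 4j − 45.
Set 4j − 45 = -21: j = 6.
C(15,6) = 5005; 2^6 = 64; 2^9 = 512.
Coefficient = 5005 · 64 · 512 = 164003840.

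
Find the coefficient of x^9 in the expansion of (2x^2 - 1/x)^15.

General term: C(15,j)·(2x^2)^j·(-1/x)^(15-j), with x-exponent 2j − 1(15−j) = 3j − 15.
Set 3j − 15 = 9: j = 8.
C(15,8) = 6435; 2^8 = 256; (-1)^7 = -1.
Coefficient = 6435 · 256 · (-1) = -1647360.

-1647360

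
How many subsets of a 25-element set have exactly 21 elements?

12650

Choose the 21 positions: C(25,21) = 12650.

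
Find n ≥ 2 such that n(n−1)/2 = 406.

n(n−1)/2 = 406 ⇒ n(n−1) = 812. Since 29·28 = 812, n = 29.

29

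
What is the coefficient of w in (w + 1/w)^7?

General term: C(7,j)·(w)^j·(1/w)^(7-j), with w-exponent 1j − 1(7−j) = 2j − 7.
Set 2j − 7 = 1: j = 4.
C(7,4) = 35; 1^4 = 1; 1^3 = 1.
Coefficient = 35 · 1 · 1 = 35.

35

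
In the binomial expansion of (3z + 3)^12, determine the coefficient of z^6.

491051484

The general term is C(12,j)·(3z)^j·(3)^(12-j); the z^6 term has j = 6.
C(12,6) = 924.
Coefficient = C(12,6) · 3^6 · 3^6 = 924 · 729 · 729 = 491051484.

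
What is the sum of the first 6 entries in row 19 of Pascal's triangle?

1 + 19 + 171 + 969 + 3876 + 11628 = 16664.

16664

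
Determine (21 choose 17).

C(21,17) = C(21,4) by symmetry.
C(21,4) = (21·20·19·18) / 4! = 143640 / 24 = 5985.

5985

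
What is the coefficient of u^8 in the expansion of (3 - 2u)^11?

1140480

The general term is C(11,j)·(3)^j·(-2u)^(11-j); the u^8 term has j = 3.
C(11,3) = 165.
Coefficient = C(11,3) · 3^3 · (-2)^8 = 165 · 27 · 256 = 1140480.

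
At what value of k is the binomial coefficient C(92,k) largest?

C(92,k) is maximized at k = 92/2 = 46.

46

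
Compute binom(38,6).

C(38,6) = (38·37·36·35·34·33) / 6! = 1987690320 / 720 = 2760681.

2760681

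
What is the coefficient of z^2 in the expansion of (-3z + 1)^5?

90

The general term is C(5,j)·(-3z)^j·(1)^(5-j); the z^2 term has j = 2.
C(5,2) = 10.
Coefficient = C(5,2) · (-3)^2 = 10 · 9 = 90.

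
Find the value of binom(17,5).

C(17,5) = (17·16·15·14·13) / 5! = 742560 / 120 = 6188.

6188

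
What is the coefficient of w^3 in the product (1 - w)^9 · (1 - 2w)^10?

-3384

Coefficient of w^3 = Σ_{j} C(9,j)·(-1)^j·C(10,3-j)·(-2)^(3-j) for j from 0 to 3.
= (-960) + (-1620) + (-720) + (-84) = -3384.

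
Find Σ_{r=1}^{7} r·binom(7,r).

Differentiating (1+x)^7 and setting x=1: Σ r·C(7,r) = 7·2^6 = 448.

448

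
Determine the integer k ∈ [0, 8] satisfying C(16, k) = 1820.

C(16,k) increases on 0 ≤ k ≤ 8. C(16,3) = 560 and C(16,4) = 1820, so k = 4.

4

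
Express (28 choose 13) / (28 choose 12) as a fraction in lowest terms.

C(n,k+1)/C(n,k) = (n−k)/(k+1) = (28−12)/(12+1) = 16/13.

16/13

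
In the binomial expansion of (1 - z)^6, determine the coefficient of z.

-6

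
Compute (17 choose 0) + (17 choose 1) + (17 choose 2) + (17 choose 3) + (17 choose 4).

3214

1 + 17 + 136 + 680 + 2380 = 3214.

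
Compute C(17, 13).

2380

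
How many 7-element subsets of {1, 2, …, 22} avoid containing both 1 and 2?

155040

All 7-subsets: C(22,7) = 170544. Those containing both fixed elements: C(20,5) = 15504.
170544 − 15504 = 155040.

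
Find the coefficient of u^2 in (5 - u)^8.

The general term is C(8,j)·(5)^j·(-u)^(8-j); the u^2 term has j = 6.
C(8,6) = 28.
Coefficient = C(8,6) · 5^6 = 28 · 15625 = 437500.

437500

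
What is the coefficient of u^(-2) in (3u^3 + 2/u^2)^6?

General term: C(6,j)·(3u^3)^j·(2/u^2)^(6-j), with u-exponent 3j − 2(6−j) = 5j − 12.
Set 5j − 12 = -2: j = 2.
C(6,2) = 15; 3^2 = 9; 2^4 = 16.
Coefficient = 15 · 9 · 16 = 2160.

2160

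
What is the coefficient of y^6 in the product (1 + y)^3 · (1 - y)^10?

-36

Coefficient of y^6 = Σ_{j} C(3,j)·1^j·C(10,6-j)·(-1)^(6-j) for j from 0 to 3.
= 210 + (-756) + 630 + (-120) = -36.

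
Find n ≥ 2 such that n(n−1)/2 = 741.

n(n−1)/2 = 741 ⇒ n(n−1) = 1482. Since 39·38 = 1482, n = 39.

39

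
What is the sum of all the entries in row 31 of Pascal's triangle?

Setting x = 1 in (1+x)^31 gives Σ C(31,i) = 2^31 = 2147483648.

2147483648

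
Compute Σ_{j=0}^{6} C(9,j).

1 + 9 + 36 + 84 + 126 + 126 + 84 = 466.

466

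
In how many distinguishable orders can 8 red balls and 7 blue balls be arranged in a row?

6435

Choose positions for the red balls: C(15,8) = 6435.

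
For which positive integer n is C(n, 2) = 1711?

n(n−1)/2 = 1711 ⇒ n(n−1) = 3422. Since 59·58 = 3422, n = 59.

59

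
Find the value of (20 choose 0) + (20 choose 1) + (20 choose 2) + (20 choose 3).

1351

1 + 20 + 190 + 1140 = 1351.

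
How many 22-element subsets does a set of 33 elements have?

193536720

C(33,22) = C(33,11) by symmetry.
C(33,11) = (33·32·31·30·29·28·27·26·25·24·23) / 11! = 7725366544896000 / 39916800 = 193536720.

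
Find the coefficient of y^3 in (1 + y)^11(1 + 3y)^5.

2250

Coefficient of y^3 = Σ_{j} C(11,j)·1^j·C(5,3-j)·3^(3-j) for j from 0 to 3.
= 270 + 990 + 825 + 165 = 2250.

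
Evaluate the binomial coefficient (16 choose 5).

4368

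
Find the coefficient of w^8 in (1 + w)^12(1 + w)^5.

24310

(1 + w)^12(1 + w)^5 = (1 + w)^17, so the coefficient of w^8 is C(17,8)·1^8 = 24310·1 = 24310.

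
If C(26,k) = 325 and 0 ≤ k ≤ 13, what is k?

2

C(26,k) increases on 0 ≤ k ≤ 13. C(26,1) = 26 and C(26,2) = 325, so k = 2.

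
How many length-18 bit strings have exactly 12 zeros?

18564

Choose the 12 positions: C(18,12) = 18564.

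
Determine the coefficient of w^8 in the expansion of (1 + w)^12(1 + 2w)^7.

Coefficient of w^8 = Σ_{j} C(12,j)·1^j·C(7,8-j)·2^(8-j) for j from 1 to 8.
= 1536 + 29568 + 147840 + 277200 + 221760 + 77616 + 11088 + 495 = 767103.

767103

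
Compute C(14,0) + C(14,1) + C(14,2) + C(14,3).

470

1 + 14 + 91 + 364 = 470.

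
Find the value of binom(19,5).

C(19,5) = (19·18·17·16·15) / 5! = 1395360 / 120 = 11628.

11628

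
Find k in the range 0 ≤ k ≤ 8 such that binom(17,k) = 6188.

C(17,k) increases on 0 ≤ k ≤ 8. C(17,4) = 2380 and C(17,5) = 6188, so k = 5.

5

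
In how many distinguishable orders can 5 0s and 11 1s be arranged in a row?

4368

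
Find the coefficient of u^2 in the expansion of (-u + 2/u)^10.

3360

General term: C(10,j)·(-u)^j·(2/u)^(10-j), with u-exponent 1j − 1(10−j) = 2j − 10.
Set 2j − 10 = 2: j = 6.
C(10,6) = 210; (-1)^6 = 1; 2^4 = 16.
Coefficient = 210 · 1 · 16 = 3360.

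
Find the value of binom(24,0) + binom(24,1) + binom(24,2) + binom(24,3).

2325

1 + 24 + 276 + 2024 = 2325.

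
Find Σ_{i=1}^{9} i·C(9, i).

2304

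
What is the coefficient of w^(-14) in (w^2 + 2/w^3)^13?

329472

General term: C(13,j)·(w^2)^j·(2/w^3)^(13-j), with w-exponent 2j − 3(13−j) = 5j − 39.
Set 5j − 39 = -14: j = 5.
C(13,5) = 1287; 1^5 = 1; 2^8 = 256.
Coefficient = 1287 · 1 · 256 = 329472.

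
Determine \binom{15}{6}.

C(15,6) = (15·14·13·12·11·10) / 6! = 3603600 / 720 = 5005.

5005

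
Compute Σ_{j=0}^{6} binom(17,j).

1 + 17 + 136 + 680 + 2380 + 6188 + 12376 = 21778.

21778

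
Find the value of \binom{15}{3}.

C(15,3) = (15·14·13) / 3! = 2730 / 6 = 455.

455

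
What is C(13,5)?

C(13,5) = (13·12·11·10·9) / 5! = 154440 / 120 = 1287.

1287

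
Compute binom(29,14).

77558760

C(29,14) = (29·28·27·26·25·24·23·22·21·20·19·18·17·16) / 14! = 6761440164390912000 / 87178291200 = 77558760.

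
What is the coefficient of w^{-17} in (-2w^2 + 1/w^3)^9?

General term: C(9,j)·(-2w^2)^j·(1/w^3)^(9-j), with w-exponent 2j − 3(9−j) = 5j − 27.
Set 5j − 27 = -17: j = 2.
C(9,2) = 36; (-2)^2 = 4; 1^7 = 1.
Coefficient = 36 · 4 · 1 = 144.

144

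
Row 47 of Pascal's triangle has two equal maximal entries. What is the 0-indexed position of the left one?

23

For odd n = 47, C(47,m) peaks at m = (n−1)/2 and (n+1)/2; the lower is 23.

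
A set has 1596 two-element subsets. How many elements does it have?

n(n−1)/2 = 1596 ⇒ n(n−1) = 3192. Since 57·56 = 3192, n = 57.

57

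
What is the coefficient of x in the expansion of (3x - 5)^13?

The general term is C(13,j)·(3x)^j·(-5)^(13-j); the x^1 term has j = 1.
C(13,1) = 13.
Coefficient = C(13,1) · 3^1 · (-5)^12 = 13 · 3 · 244140625 = 9521484375.

9521484375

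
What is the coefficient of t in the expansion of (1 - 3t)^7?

-21

The general term is C(7,j)·(1)^j·(-3t)^(7-j); the t^1 term has j = 6.
C(7,6) = 7.
Coefficient = C(7,6) · (-3)^1 = 7 · (-3) = -21.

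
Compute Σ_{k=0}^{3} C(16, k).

697

1 + 16 + 120 + 560 = 697.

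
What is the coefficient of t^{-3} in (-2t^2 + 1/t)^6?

General term: C(6,j)·(-2t^2)^j·(1/t)^(6-j), with t-exponent 2j − 1(6−j) = 3j − 6.
Set 3j − 6 = -3: j = 1.
C(6,1) = 6; (-2)^1 = -2; 1^5 = 1.
Coefficient = 6 · (-2) · 1 = -12.

-12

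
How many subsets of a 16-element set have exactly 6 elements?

8008

Choose the 6 positions: C(16,6) = 8008.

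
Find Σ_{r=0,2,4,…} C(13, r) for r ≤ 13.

Even-r terms of row 13 sum to 2^12 = 4096.

4096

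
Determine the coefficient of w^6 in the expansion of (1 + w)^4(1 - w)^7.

14

Coefficient of w^6 = Σ_{j} C(4,j)·1^j·C(7,6-j)·(-1)^(6-j) for j from 0 to 4.
= 7 + (-84) + 210 + (-140) + 21 = 14.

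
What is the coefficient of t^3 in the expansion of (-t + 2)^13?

The general term is C(13,j)·(-t)^j·(2)^(13-j); the t^3 term has j = 3.
C(13,3) = 286.
Coefficient = C(13,3) · (-1)^3 · 2^10 = 286 · (-1) · 1024 = -292864.

-292864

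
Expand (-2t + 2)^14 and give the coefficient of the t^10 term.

The general term is C(14,j)·(-2t)^j·(2)^(14-j); the t^10 term has j = 10.
C(14,10) = 1001.
Coefficient = C(14,10) · (-2)^10 · 2^4 = 1001 · 1024 · 16 = 16400384.

16400384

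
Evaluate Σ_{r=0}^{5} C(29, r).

1 + 29 + 406 + 3654 + 23751 + 118755 = 146596.

146596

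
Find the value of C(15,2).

C(15,2) = (15·14) / 2! = 210 / 2 = 105.

105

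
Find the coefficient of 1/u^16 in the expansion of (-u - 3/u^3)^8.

General term: C(8,j)·(-u)^j·(-3/u^3)^(8-j), with u-exponent 1j − 3(8−j) = 4j − 24.
Set 4j − 24 = -16: j = 2.
C(8,2) = 28; (-1)^2 = 1; (-3)^6 = 729.
Coefficient = 28 · 1 · 729 = 20412.

20412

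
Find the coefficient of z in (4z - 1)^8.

-32

The general term is C(8,j)·(4z)^j·(-1)^(8-j); the z^1 term has j = 1.
C(8,1) = 8.
Coefficient = C(8,1) · 4^1 · (-1)^7 = 8 · 4 · (-1) = -32.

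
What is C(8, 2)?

28

C(8,2) = (8·7) / 2! = 56 / 2 = 28.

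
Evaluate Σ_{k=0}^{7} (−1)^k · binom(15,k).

The partial alternating sum Σ_{k=0}^{7} (−1)^k C(15,k) = (−1)^7 C(14,7) = -3432.

-3432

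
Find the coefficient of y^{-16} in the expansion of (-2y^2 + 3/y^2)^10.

-393660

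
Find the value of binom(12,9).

220

C(12,9) = C(12,3) by symmetry.
C(12,3) = (12·11·10) / 3! = 1320 / 6 = 220.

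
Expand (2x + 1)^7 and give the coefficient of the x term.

The general term is C(7,j)·(2x)^j·(1)^(7-j); the x^1 term has j = 1.
C(7,1) = 7.
Coefficient = C(7,1) · 2^1 = 7 · 2 = 14.

14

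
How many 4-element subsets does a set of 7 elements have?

35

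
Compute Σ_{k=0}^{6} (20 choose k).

60460

1 + 20 + 190 + 1140 + 4845 + 15504 + 38760 = 60460.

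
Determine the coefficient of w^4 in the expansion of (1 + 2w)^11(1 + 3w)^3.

Coefficient of w^4 = Σ_{j} C(11,j)·2^j·C(3,4-j)·3^(4-j) for j from 1 to 4.
= 594 + 5940 + 11880 + 5280 = 23694.

23694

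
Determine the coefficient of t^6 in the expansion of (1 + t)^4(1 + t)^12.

8008

(1 + t)^4(1 + t)^12 = (1 + t)^16, so the coefficient of t^6 is C(16,6)·1^6 = 8008·1 = 8008.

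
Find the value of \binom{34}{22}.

C(34,22) = C(34,12) by symmetry.
C(34,12) = (34·33·32·31·30·29·28·27·26·25·24·23) / 12! = 262662462526464000 / 479001600 = 548354040.

548354040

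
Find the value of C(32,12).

225792840

C(32,12) = (32·31·30·29·28·27·26·25·24·23·22·21) / 12! = 108155131628544000 / 479001600 = 225792840.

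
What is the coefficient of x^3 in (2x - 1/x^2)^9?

General term: C(9,j)·(2x)^j·(-1/x^2)^(9-j), with x-exponent 1j − 2(9−j) = 3j − 18.
Set 3j − 18 = 3: j = 7.
C(9,7) = 36; 2^7 = 128; (-1)^2 = 1.
Coefficient = 36 · 128 · 1 = 4608.

4608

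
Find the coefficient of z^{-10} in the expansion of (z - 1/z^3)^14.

3003

General term: C(14,j)·(z)^j·(-1/z^3)^(14-j), with z-exponent 1j − 3(14−j) = 4j − 42.
Set 4j − 42 = -10: j = 8.
C(14,8) = 3003; 1^8 = 1; (-1)^6 = 1.
Coefficient = 3003 · 1 · 1 = 3003.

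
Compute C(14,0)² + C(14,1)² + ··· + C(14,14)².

40116600

By Vandermonde's identity, Σ C(14,j)² = C(28,14) = 40116600.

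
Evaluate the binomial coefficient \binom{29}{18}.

C(29,18) = C(29,11) by symmetry.
C(29,11) = (29·28·27·26·25·24·23·22·21·20·19) / 11! = 1381013105472000 / 39916800 = 34597290.

34597290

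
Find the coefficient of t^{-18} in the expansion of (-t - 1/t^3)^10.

General term: C(10,j)·(-t)^j·(-1/t^3)^(10-j), with t-exponent 1j − 3(10−j) = 4j − 30.
Set 4j − 30 = -18: j = 3.
C(10,3) = 120; (-1)^3 = -1; (-1)^7 = -1.
Coefficient = 120 · (-1) · (-1) = 120.

120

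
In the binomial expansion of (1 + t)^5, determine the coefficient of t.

5

The general term is C(5,j)·(1)^j·(t)^(5-j); the t^1 term has j = 4.
C(5,4) = 5.
Coefficient = C(5,4) = 5.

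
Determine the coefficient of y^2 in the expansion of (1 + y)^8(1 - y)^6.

-5

Coefficient of y^2 = Σ_{j} C(8,j)·1^j·C(6,2-j)·(-1)^(2-j) for j from 0 to 2.
= 15 + (-48) + 28 = -5.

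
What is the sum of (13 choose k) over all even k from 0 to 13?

4096

Half of (1+1)^13 + (1−1)^13 gives the even-index sum: 2^12 = 4096.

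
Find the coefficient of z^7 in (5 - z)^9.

-900

The general term is C(9,j)·(5)^j·(-z)^(9-j); the z^7 term has j = 2.
C(9,2) = 36.
Coefficient = C(9,2) · 5^2 · (-1)^7 = 36 · 25 · (-1) = -900.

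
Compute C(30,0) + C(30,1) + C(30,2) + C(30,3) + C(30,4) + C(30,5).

1 + 30 + 435 + 4060 + 27405 + 142506 = 174437.

174437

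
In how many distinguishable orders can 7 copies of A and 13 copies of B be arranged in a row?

Choose positions for the A's: C(20,7) = 77520.

77520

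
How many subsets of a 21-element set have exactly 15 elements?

Choose the 15 positions: C(21,15) = 54264.

54264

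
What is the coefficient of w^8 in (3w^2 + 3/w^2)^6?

General term: C(6,j)·(3w^2)^j·(3/w^2)^(6-j), with w-exponent 2j − 2(6−j) = 4j − 12.
Set 4j − 12 = 8: j = 5.
C(6,5) = 6; 3^5 = 243; 3^1 = 3.
Coefficient = 6 · 243 · 3 = 4374.

4374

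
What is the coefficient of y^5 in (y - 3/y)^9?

324

General term: C(9,j)·(y)^j·(-3/y)^(9-j), with y-exponent 1j − 1(9−j) = 2j − 9.
Set 2j − 9 = 5: j = 7.
C(9,7) = 36; 1^7 = 1; (-3)^2 = 9.
Coefficient = 36 · 1 · 9 = 324.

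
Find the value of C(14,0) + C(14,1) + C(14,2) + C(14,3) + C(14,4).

1471

1 + 14 + 91 + 364 + 1001 = 1471.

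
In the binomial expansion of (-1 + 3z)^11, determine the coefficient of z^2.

-495

The general term is C(11,j)·(-1)^j·(3z)^(11-j); the z^2 term has j = 9.
C(11,9) = 55.
Coefficient = C(11,9) · (-1)^9 · 3^2 = 55 · (-1) · 9 = -495.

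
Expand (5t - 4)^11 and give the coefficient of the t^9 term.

The general term is C(11,j)·(5t)^j·(-4)^(11-j); the t^9 term has j = 9.
C(11,9) = 55.
Coefficient = C(11,9) · 5^9 · (-4)^2 = 55 · 1953125 · 16 = 1718750000.

1718750000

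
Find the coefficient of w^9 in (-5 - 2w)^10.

25600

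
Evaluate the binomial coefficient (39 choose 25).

15084504396

C(39,25) = C(39,14) by symmetry.
C(39,14) = (39·38·37·36·35·34·33·32·31·30·29·28·27·26) / 14! = 1315041316842168115200 / 87178291200 = 15084504396.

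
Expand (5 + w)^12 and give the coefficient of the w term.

The general term is C(12,j)·(5)^j·(w)^(12-j); the w^1 term has j = 11.
C(12,11) = 12.
Coefficient = C(12,11) · 5^11 = 12 · 48828125 = 585937500.

585937500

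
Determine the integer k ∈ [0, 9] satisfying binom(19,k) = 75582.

8

C(19,k) increases on 0 ≤ k ≤ 9. C(19,7) = 50388 and C(19,8) = 75582, so k = 8.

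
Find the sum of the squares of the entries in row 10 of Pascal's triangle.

Σ C(10,j)² is the coefficient of x^10 in (1+x)^10(1+x)^10 = (1+x)^20, i.e. C(20,10) = 184756.

184756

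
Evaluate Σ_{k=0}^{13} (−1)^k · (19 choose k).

The partial alternating sum Σ_{k=0}^{13} (−1)^k C(19,k) = (−1)^13 C(18,13) = -8568.

-8568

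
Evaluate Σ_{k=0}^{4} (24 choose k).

12951

1 + 24 + 276 + 2024 + 10626 = 12951.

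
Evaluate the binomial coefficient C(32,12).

225792840

C(32,12) = (32·31·30·29·28·27·26·25·24·23·22·21) / 12! = 108155131628544000 / 479001600 = 225792840.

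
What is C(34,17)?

C(34,17) = (34·33·32·31·30·29·28·27·26·25·24·23·22·21·20·19·18) / 17! = 830034394580628357120000 / 355687428096000 = 2333606220.

2333606220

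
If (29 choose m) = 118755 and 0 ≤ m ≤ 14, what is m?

5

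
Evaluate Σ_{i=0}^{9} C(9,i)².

48620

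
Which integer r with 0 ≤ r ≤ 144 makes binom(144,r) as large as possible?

C(144,r) is maximized at r = 144/2 = 72.

72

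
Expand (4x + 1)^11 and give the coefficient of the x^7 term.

5406720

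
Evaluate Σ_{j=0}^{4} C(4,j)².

By Vandermonde's identity, Σ C(4,j)² = C(8,4) = 70.

70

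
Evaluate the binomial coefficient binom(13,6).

C(13,6) = (13·12·11·10·9·8) / 6! = 1235520 / 720 = 1716.

1716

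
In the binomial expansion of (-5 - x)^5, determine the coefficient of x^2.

-1250

The general term is C(5,j)·(-5)^j·(-x)^(5-j); the x^2 term has j = 3.
C(5,3) = 10.
Coefficient = C(5,3) · (-5)^3 = 10 · (-125) = -1250.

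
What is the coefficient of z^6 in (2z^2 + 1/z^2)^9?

General term: C(9,j)·(2z^2)^j·(1/z^2)^(9-j), with z-exponent 2j − 2(9−j) = 4j − 18.
Set 4j − 18 = 6: j = 6.
C(9,6) = 84; 2^6 = 64; 1^3 = 1.
Coefficient = 84 · 64 · 1 = 5376.

5376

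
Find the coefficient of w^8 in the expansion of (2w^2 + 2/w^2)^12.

2027520

General term: C(12,j)·(2w^2)^j·(2/w^2)^(12-j), with w-exponent 2j − 2(12−j) = 4j − 24.
Set 4j − 24 = 8: j = 8.
C(12,8) = 495; 2^8 = 256; 2^4 = 16.
Coefficient = 495 · 256 · 16 = 2027520.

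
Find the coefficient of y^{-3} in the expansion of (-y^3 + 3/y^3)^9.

30618

General term: C(9,j)·(-y^3)^j·(3/y^3)^(9-j), with y-exponent 3j − 3(9−j) = 6j − 27.
Set 6j − 27 = -3: j = 4.
C(9,4) = 126; (-1)^4 = 1; 3^5 = 243.
Coefficient = 126 · 1 · 243 = 30618.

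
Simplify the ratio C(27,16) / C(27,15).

3/4

C(n,k+1)/C(n,k) = (n−k)/(k+1) = (27−15)/(15+1) = 12/16 = 3/4.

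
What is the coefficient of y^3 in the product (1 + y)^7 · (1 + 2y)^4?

403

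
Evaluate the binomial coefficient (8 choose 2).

C(8,2) = (8·7) / 2! = 56 / 2 = 28.

28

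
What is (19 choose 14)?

11628

C(19,14) = C(19,5) by symmetry.
C(19,5) = (19·18·17·16·15) / 5! = 1395360 / 120 = 11628.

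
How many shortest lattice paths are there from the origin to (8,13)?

Each path is a sequence of 21 steps with 8 rights: C(21,8) = 203490.

203490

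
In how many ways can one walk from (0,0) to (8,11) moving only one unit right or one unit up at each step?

Each path is a sequence of 19 steps with 8 rights: C(19,8) = 75582.

75582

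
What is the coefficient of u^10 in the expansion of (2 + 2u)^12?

270336

The general term is C(12,j)·(2)^j·(2u)^(12-j); the u^10 term has j = 2.
C(12,2) = 66.
Coefficient = C(12,2) · 2^2 · 2^10 = 66 · 4 · 1024 = 270336.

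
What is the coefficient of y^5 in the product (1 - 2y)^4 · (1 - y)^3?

Coefficient of y^5 = Σ_{j} C(4,j)·(-2)^j·C(3,5-j)·(-1)^(5-j) for j from 2 to 4.
= (-24) + (-96) + (-48) = -168.

-168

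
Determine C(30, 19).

C(30,19) = C(30,11) by symmetry.
C(30,11) = (30·29·28·27·26·25·24·23·22·21·20) / 11! = 2180547008640000 / 39916800 = 54627300.

54627300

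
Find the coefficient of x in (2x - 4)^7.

57344

The general term is C(7,j)·(2x)^j·(-4)^(7-j); the x^1 term has j = 1.
C(7,1) = 7.
Coefficient = C(7,1) · 2^1 · (-4)^6 = 7 · 2 · 4096 = 57344.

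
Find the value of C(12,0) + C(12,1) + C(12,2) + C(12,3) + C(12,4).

1 + 12 + 66 + 220 + 495 = 794.

794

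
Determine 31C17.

265182525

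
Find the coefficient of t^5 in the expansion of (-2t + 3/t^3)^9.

6912

General term: C(9,j)·(-2t)^j·(3/t^3)^(9-j), with t-exponent 1j − 3(9−j) = 4j − 27.
Set 4j − 27 = 5: j = 8.
C(9,8) = 9; (-2)^8 = 256; 3^1 = 3.
Coefficient = 9 · 256 · 3 = 6912.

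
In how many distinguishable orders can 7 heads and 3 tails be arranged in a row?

Choose positions for the heads: C(10,7) = 120.

120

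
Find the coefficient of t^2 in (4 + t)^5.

The general term is C(5,j)·(4)^j·(t)^(5-j); the t^2 term has j = 3.
C(5,3) = 10.
Coefficient = C(5,3) · 4^3 = 10 · 64 = 640.

640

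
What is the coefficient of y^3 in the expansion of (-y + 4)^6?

The general term is C(6,j)·(-y)^j·(4)^(6-j); the y^3 term has j = 3.
C(6,3) = 20.
Coefficient = C(6,3) · (-1)^3 · 4^3 = 20 · (-1) · 64 = -1280.

-1280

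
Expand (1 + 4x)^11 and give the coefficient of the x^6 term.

The general term is C(11,j)·(1)^j·(4x)^(11-j); the x^6 term has j = 5.
C(11,5) = 462.
Coefficient = C(11,5) · 4^6 = 462 · 4096 = 1892352.

1892352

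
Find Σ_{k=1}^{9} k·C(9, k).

Differentiating (1+x)^9 and setting x=1: Σ k·C(9,k) = 9·2^8 = 2304.

2304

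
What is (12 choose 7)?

792

C(12,7) = C(12,5) by symmetry.
C(12,5) = (12·11·10·9·8) / 5! = 95040 / 120 = 792.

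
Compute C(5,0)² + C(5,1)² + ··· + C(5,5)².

252

By Vandermonde's identity, Σ C(5,r)² = C(10,5) = 252.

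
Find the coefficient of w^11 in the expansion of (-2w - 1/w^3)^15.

-245760

General term: C(15,j)·(-2w)^j·(-1/w^3)^(15-j), with w-exponent 1j − 3(15−j) = 4j − 45.
Set 4j − 45 = 11: j = 14.
C(15,14) = 15; (-2)^14 = 16384; (-1)^1 = -1.
Coefficient = 15 · 16384 · (-1) = -245760.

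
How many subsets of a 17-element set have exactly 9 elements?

24310

Choose the 9 positions: C(17,9) = 24310.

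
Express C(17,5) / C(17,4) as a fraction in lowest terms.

C(n,k+1)/C(n,k) = (n−k)/(k+1) = (17−4)/(4+1) = 13/5.

13/5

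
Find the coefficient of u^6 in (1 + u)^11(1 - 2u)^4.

286

Coefficient of u^6 = Σ_{j} C(11,j)·1^j·C(4,6-j)·(-2)^(6-j) for j from 2 to 6.
= 880 + (-5280) + 7920 + (-3696) + 462 = 286.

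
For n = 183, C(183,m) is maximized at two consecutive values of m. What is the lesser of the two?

For odd n = 183, C(183,m) peaks at m = (n−1)/2 and (n+1)/2; the lesser is 91.

91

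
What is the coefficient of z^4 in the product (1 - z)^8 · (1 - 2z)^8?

8806

Coefficient of z^4 = Σ_{j} C(8,j)·(-1)^j·C(8,4-j)·(-2)^(4-j) for j from 0 to 4.
= 1120 + 3584 + 3136 + 896 + 70 = 8806.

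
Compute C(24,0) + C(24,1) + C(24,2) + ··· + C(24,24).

The entries of row 24 sum to 2^24 = 16777216.

16777216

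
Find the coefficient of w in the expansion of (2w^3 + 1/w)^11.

General term: C(11,j)·(2w^3)^j·(1/w)^(11-j), with w-exponent 3j − 1(11−j) = 4j − 11.
Set 4j − 11 = 1: j = 3.
C(11,3) = 165; 2^3 = 8; 1^8 = 1.
Coefficient = 165 · 8 · 1 = 1320.

1320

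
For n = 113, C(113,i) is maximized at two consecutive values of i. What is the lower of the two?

For odd n = 113, C(113,i) peaks at i = (n−1)/2 and (n+1)/2; the lower is 56.

56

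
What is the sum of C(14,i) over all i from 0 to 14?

16384

The entries of row 14 sum to 2^14 = 16384.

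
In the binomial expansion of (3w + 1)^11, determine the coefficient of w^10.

649539

The general term is C(11,j)·(3w)^j·(1)^(11-j); the w^10 term has j = 10.
C(11,10) = 11.
Coefficient = C(11,10) · 3^10 = 11 · 59049 = 649539.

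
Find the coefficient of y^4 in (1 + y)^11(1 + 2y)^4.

Coefficient of y^4 = Σ_{j} C(11,j)·1^j·C(4,4-j)·2^(4-j) for j from 0 to 4.
= 16 + 352 + 1320 + 1320 + 330 = 3338.

3338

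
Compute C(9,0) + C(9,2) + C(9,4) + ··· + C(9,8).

256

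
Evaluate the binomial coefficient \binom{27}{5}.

C(27,5) = (27·26·25·24·23) / 5! = 9687600 / 120 = 80730.

80730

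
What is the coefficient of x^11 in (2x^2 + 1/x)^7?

448

General term: C(7,j)·(2x^2)^j·(1/x)^(7-j), with x-exponent 2j − 1(7−j) = 3j − 7.
Set 3j − 7 = 11: j = 6.
C(7,6) = 7; 2^6 = 64; 1^1 = 1.
Coefficient = 7 · 64 · 1 = 448.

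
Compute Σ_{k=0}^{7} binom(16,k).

1 + 16 + 120 + 560 + 1820 + 4368 + 8008 + 11440 = 26333.

26333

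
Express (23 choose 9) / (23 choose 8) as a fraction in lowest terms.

5/3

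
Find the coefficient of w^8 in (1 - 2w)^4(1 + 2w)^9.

-2304

Coefficient of w^8 = Σ_{j} C(4,j)·(-2)^j·C(9,8-j)·2^(8-j) for j from 0 to 4.
= 2304 + (-36864) + 129024 + (-129024) + 32256 = -2304.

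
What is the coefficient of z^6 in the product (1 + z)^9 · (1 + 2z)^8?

112084

Coefficient of z^6 = Σ_{j} C(9,j)·1^j·C(8,6-j)·2^(6-j) for j from 0 to 6.
= 1792 + 16128 + 40320 + 37632 + 14112 + 2016 + 84 = 112084.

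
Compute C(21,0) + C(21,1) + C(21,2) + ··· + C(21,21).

2097152

Setting x = 1 in (1+x)^21 gives Σ C(21,j) = 2^21 = 2097152.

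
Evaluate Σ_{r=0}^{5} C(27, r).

1 + 27 + 351 + 2925 + 17550 + 80730 = 101584.

101584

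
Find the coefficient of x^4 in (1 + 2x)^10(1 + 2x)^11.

(1 + 2x)^10(1 + 2x)^11 = (1 + 2x)^21, so the coefficient of x^4 is C(21,4)·2^4 = 5985·16 = 95760.

95760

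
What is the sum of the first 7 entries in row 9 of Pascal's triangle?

466

1 + 9 + 36 + 84 + 126 + 126 + 84 = 466.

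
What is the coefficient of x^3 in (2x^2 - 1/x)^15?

-320320

General term: C(15,j)·(2x^2)^j·(-1/x)^(15-j), with x-exponent 2j − 1(15−j) = 3j − 15.
Set 3j − 15 = 3: j = 6.
C(15,6) = 5005; 2^6 = 64; (-1)^9 = -1.
Coefficient = 5005 · 64 · (-1) = -320320.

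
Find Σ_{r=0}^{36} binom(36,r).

Setting x = 1 in (1+x)^36 gives Σ C(36,r) = 2^36 = 68719476736.

68719476736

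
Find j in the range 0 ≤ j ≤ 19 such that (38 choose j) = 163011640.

9

C(38,j) increases on 0 ≤ j ≤ 19. C(38,8) = 48903492 and C(38,9) = 163011640, so j = 9.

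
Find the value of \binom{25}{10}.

C(25,10) = (25·24·23·22·21·20·19·18·17·16) / 10! = 11861676288000 / 3628800 = 3268760.

3268760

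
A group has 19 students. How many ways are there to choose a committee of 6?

This is C(19,6) = 27132.

27132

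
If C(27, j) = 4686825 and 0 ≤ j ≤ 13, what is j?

9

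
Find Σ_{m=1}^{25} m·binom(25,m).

419430400

Since m·C(25,m) = 25·C(24,m−1), the sum is 25·2^24 = 25·16777216 = 419430400.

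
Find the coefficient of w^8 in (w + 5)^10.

1125

The general term is C(10,j)·(w)^j·(5)^(10-j); the w^8 term has j = 8.
C(10,8) = 45.
Coefficient = C(10,8) · 5^2 = 45 · 25 = 1125.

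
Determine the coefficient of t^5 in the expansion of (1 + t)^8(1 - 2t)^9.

Coefficient of t^5 = Σ_{j} C(8,j)·1^j·C(9,5-j)·(-2)^(5-j) for j from 0 to 5.
= (-4032) + 16128 + (-18816) + 8064 + (-1260) + 56 = 140.

140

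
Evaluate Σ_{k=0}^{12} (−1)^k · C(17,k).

1820

The partial alternating sum Σ_{k=0}^{12} (−1)^k C(17,k) = (−1)^12 C(16,12) = 1820.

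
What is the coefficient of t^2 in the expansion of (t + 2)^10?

The general term is C(10,j)·(t)^j·(2)^(10-j); the t^2 term has j = 2.
C(10,2) = 45.
Coefficient = C(10,2) · 2^8 = 45 · 256 = 11520.

11520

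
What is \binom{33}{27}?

1107568

C(33,27) = C(33,6) by symmetry.
C(33,6) = (33·32·31·30·29·28) / 6! = 797448960 / 720 = 1107568.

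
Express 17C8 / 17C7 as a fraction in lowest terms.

C(n,k+1)/C(n,k) = (n−k)/(k+1) = (17−7)/(7+1) = 10/8 = 5/4.

5/4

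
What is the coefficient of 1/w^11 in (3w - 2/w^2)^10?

-414720

General term: C(10,j)·(3w)^j·(-2/w^2)^(10-j), with w-exponent 1j − 2(10−j) = 3j − 20.
Set 3j − 20 = -11: j = 3.
C(10,3) = 120; 3^3 = 27; (-2)^7 = -128.
Coefficient = 120 · 27 · (-128) = -414720.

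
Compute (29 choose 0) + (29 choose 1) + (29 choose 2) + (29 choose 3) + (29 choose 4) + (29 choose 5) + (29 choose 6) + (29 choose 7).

2182396

1 + 29 + 406 + 3654 + 23751 + 118755 + 475020 + 1560780 = 2182396.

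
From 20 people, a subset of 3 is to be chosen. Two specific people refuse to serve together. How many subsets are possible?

All 3-subsets: C(20,3) = 1140. Those containing both fixed elements: C(18,1) = 18.
1140 − 18 = 1122.

1122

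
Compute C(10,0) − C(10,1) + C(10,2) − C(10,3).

The partial alternating sum Σ_{k=0}^{3} (−1)^k C(10,k) = (−1)^3 C(9,3) = -84.

-84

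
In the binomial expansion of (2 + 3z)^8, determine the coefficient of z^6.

The general term is C(8,j)·(2)^j·(3z)^(8-j); the z^6 term has j = 2.
C(8,2) = 28.
Coefficient = C(8,2) · 2^2 · 3^6 = 28 · 4 · 729 = 81648.

81648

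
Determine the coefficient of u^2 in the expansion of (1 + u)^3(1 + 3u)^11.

597

Coefficient of u^2 = Σ_{j} C(3,j)·1^j·C(11,2-j)·3^(2-j) for j from 0 to 2.
= 495 + 99 + 3 = 597.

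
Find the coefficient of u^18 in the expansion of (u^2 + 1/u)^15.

General term: C(15,j)·(u^2)^j·(1/u)^(15-j), with u-exponent 2j − 1(15−j) = 3j − 15.
Set 3j − 15 = 18: j = 11.
C(15,11) = 1365; 1^11 = 1; 1^4 = 1.
Coefficient = 1365 · 1 · 1 = 1365.

1365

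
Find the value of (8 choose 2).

28

C(8,2) = (8·7) / 2! = 56 / 2 = 28.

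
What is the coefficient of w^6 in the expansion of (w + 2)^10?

3360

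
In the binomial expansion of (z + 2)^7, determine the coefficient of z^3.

560

The general term is C(7,j)·(z)^j·(2)^(7-j); the z^3 term has j = 3.
C(7,3) = 35.
Coefficient = C(7,3) · 2^4 = 35 · 16 = 560.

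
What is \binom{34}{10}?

C(34,10) = (34·33·32·31·30·29·28·27·26·25) / 10! = 475837794432000 / 3628800 = 131128140.

131128140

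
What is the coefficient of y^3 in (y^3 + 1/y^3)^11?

General term: C(11,j)·(y^3)^j·(1/y^3)^(11-j), with y-exponent 3j − 3(11−j) = 6j − 33.
Set 6j − 33 = 3: j = 6.
C(11,6) = 462; 1^6 = 1; 1^5 = 1.
Coefficient = 462 · 1 · 1 = 462.

462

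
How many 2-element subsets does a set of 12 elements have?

66

C(12,2) = (12·11) / 2! = 132 / 2 = 66.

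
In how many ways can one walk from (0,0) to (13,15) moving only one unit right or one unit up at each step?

37442160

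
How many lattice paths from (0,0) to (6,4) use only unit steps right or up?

Each path is a sequence of 10 steps with 6 rights: C(10,6) = 210.

210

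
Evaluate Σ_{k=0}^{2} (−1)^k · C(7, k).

15

The partial alternating sum Σ_{k=0}^{2} (−1)^k C(7,k) = (−1)^2 C(6,2) = 15.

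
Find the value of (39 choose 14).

15084504396

C(39,14) = (39·38·37·36·35·34·33·32·31·30·29·28·27·26) / 14! = 1315041316842168115200 / 87178291200 = 15084504396.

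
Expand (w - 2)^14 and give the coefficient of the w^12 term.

364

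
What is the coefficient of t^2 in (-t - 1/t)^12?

792

General term: C(12,j)·(-t)^j·(-1/t)^(12-j), with t-exponent 1j − 1(12−j) = 2j − 12.
Set 2j − 12 = 2: j = 7.
C(12,7) = 792; (-1)^7 = -1; (-1)^5 = -1.
Coefficient = 792 · (-1) · (-1) = 792.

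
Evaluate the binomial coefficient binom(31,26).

169911

C(31,26) = C(31,5) by symmetry.
C(31,5) = (31·30·29·28·27) / 5! = 20389320 / 120 = 169911.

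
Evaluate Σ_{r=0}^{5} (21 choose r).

27896

1 + 21 + 210 + 1330 + 5985 + 20349 = 27896.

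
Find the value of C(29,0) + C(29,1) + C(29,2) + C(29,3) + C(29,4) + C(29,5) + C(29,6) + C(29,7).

2182396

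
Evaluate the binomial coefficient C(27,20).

888030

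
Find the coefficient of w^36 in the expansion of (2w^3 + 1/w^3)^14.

114688

General term: C(14,j)·(2w^3)^j·(1/w^3)^(14-j), with w-exponent 3j − 3(14−j) = 6j − 42.
Set 6j − 42 = 36: j = 13.
C(14,13) = 14; 2^13 = 8192; 1^1 = 1.
Coefficient = 14 · 8192 · 1 = 114688.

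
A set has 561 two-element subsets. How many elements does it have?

34

n(n−1)/2 = 561 ⇒ n(n−1) = 1122. Since 34·33 = 1122, n = 34.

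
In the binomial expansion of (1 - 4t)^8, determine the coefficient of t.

-32

The general term is C(8,j)·(1)^j·(-4t)^(8-j); the t^1 term has j = 7.
C(8,7) = 8.
Coefficient = C(8,7) · (-4)^1 = 8 · (-4) = -32.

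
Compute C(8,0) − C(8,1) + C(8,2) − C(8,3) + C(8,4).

35

The partial alternating sum Σ_{k=0}^{4} (−1)^k C(8,k) = (−1)^4 C(7,4) = 35.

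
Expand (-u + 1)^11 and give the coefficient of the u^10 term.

The general term is C(11,j)·(-u)^j·(1)^(11-j); the u^10 term has j = 10.
C(11,10) = 11.
Coefficient = C(11,10) = 11.

11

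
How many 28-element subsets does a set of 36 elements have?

C(36,28) = C(36,8) by symmetry.
C(36,8) = (36·35·34·33·32·31·30·29) / 8! = 1220096908800 / 40320 = 30260340.

30260340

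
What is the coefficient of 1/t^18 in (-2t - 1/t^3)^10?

960

General term: C(10,j)·(-2t)^j·(-1/t^3)^(10-j), with t-exponent 1j − 3(10−j) = 4j − 30.
Set 4j − 30 = -18: j = 3.
C(10,3) = 120; (-2)^3 = -8; (-1)^7 = -1.
Coefficient = 120 · (-8) · (-1) = 960.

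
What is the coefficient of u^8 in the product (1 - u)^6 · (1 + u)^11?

Coefficient of u^8 = Σ_{j} C(6,j)·(-1)^j·C(11,8-j)·1^(8-j) for j from 0 to 6.
= 165 + (-1980) + 6930 + (-9240) + 4950 + (-990) + 55 = -110.

-110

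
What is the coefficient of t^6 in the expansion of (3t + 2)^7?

10206

The general term is C(7,j)·(3t)^j·(2)^(7-j); the t^6 term has j = 6.
C(7,6) = 7.
Coefficient = C(7,6) · 3^6 · 2^1 = 7 · 729 · 2 = 10206.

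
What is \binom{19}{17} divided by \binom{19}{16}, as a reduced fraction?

3/17

C(n,k+1)/C(n,k) = (n−k)/(k+1) = (19−16)/(16+1) = 3/17.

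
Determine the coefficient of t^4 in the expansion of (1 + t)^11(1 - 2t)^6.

130

Coefficient of t^4 = Σ_{j} C(11,j)·1^j·C(6,4-j)·(-2)^(4-j) for j from 0 to 4.
= 240 + (-1760) + 3300 + (-1980) + 330 = 130.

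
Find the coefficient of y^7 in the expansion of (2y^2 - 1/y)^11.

General term: C(11,j)·(2y^2)^j·(-1/y)^(11-j), with y-exponent 2j − 1(11−j) = 3j − 11.
Set 3j − 11 = 7: j = 6.
C(11,6) = 462; 2^6 = 64; (-1)^5 = -1.
Coefficient = 462 · 64 · (-1) = -29568.

-29568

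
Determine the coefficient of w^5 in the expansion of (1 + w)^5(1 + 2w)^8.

Coefficient of w^5 = Σ_{j} C(5,j)·1^j·C(8,5-j)·2^(5-j) for j from 0 to 5.
= 1792 + 5600 + 4480 + 1120 + 80 + 1 = 13073.

13073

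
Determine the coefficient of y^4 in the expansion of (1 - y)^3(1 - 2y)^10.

6800

Coefficient of y^4 = Σ_{j} C(3,j)·(-1)^j·C(10,4-j)·(-2)^(4-j) for j from 0 to 3.
= 3360 + 2880 + 540 + 20 = 6800.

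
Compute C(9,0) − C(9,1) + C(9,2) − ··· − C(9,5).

The partial alternating sum Σ_{k=0}^{5} (−1)^k C(9,k) = (−1)^5 C(8,5) = -56.

-56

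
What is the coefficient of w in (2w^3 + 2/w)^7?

2688

General term: C(7,j)·(2w^3)^j·(2/w)^(7-j), with w-exponent 3j − 1(7−j) = 4j − 7.
Set 4j − 7 = 1: j = 2.
C(7,2) = 21; 2^2 = 4; 2^5 = 32.
Coefficient = 21 · 4 · 32 = 2688.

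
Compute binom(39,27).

3910797436

C(39,27) = C(39,12) by symmetry.
C(39,12) = (39·38·37·36·35·34·33·32·31·30·29·28) / 12! = 1873278229119897600 / 479001600 = 3910797436.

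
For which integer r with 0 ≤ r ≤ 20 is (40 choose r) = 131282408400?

C(40,r) increases on 0 ≤ r ≤ 20. C(40,18) = 113380261800 and C(40,19) = 131282408400, so r = 19.

19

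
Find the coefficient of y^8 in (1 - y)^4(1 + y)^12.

Coefficient of y^8 = Σ_{j} C(4,j)·(-1)^j·C(12,8-j)·1^(8-j) for j from 0 to 4.
= 495 + (-3168) + 5544 + (-3168) + 495 = 198.

198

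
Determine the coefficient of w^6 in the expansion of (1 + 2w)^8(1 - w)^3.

Coefficient of w^6 = Σ_{j} C(8,j)·2^j·C(3,6-j)·(-1)^(6-j) for j from 3 to 6.
= (-448) + 3360 + (-5376) + 1792 = -672.

-672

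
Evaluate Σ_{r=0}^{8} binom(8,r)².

By Vandermonde's identity, Σ C(8,r)² = C(16,8) = 12870.

12870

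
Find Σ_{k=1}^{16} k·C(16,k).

Since k·C(16,k) = 16·C(15,k−1), the sum is 16·2^15 = 16·32768 = 524288.

524288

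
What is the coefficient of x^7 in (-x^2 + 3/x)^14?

General term: C(14,j)·(-x^2)^j·(3/x)^(14-j), with x-exponent 2j − 1(14−j) = 3j − 14.
Set 3j − 14 = 7: j = 7.
C(14,7) = 3432; (-1)^7 = -1; 3^7 = 2187.
Coefficient = 3432 · (-1) · 2187 = -7505784.

-7505784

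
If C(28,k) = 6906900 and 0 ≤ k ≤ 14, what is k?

C(28,k) increases on 0 ≤ k ≤ 14. C(28,8) = 3108105 and C(28,9) = 6906900, so k = 9.

9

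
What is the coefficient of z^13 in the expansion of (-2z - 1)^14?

The general term is C(14,j)·(-2z)^j·(-1)^(14-j); the z^13 term has j = 13.
C(14,13) = 14.
Coefficient = C(14,13) · (-2)^13 · (-1)^1 = 14 · (-8192) · (-1) = 114688.

114688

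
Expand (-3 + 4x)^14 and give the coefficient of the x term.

-89282088

The general term is C(14,j)·(-3)^j·(4x)^(14-j); the x^1 term has j = 13.
C(14,13) = 14.
Coefficient = C(14,13) · (-3)^13 · 4^1 = 14 · (-1594323) · 4 = -89282088.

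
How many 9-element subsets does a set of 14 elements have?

2002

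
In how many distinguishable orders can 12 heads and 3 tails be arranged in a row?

Choose positions for the heads: C(15,12) = 455.

455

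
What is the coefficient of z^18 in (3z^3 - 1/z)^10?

-262440

General term: C(10,j)·(3z^3)^j·(-1/z)^(10-j), with z-exponent 3j − 1(10−j) = 4j − 10.
Set 4j − 10 = 18: j = 7.
C(10,7) = 120; 3^7 = 2187; (-1)^3 = -1.
Coefficient = 120 · 2187 · (-1) = -262440.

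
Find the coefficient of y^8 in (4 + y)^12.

The general term is C(12,j)·(4)^j·(y)^(12-j); the y^8 term has j = 4.
C(12,4) = 495.
Coefficient = C(12,4) · 4^4 = 495 · 256 = 126720.

126720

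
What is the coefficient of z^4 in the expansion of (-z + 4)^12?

32440320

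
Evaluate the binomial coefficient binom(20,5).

15504

C(20,5) = (20·19·18·17·16) / 5! = 1860480 / 120 = 15504.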